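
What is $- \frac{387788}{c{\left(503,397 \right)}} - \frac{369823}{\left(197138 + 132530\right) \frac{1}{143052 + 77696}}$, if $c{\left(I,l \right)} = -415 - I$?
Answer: $- \frac{9351944490761}{37829403} \approx -2.4721 \cdot 10^{5}$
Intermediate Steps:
$- \frac{387788}{c{\left(503,397 \right)}} - \frac{369823}{\left(197138 + 132530\right) \frac{1}{143052 + 77696}} = - \frac{387788}{-415 - 503} - \frac{369823}{\left(197138 + 132530\right) \frac{1}{143052 + 77696}} = - \frac{387788}{-415 - 503} - \frac{369823}{329668 \cdot \frac{1}{220748}} = - \frac{387788}{-918} - \frac{369823}{329668 \cdot \frac{1}{220748}} = \left(-387788\right) \left(- \frac{1}{918}\right) - \frac{369823}{\frac{82417}{55187}} = \frac{193894}{459} - \frac{20409421901}{82417} = - \frac{9351944490761}{37829403}$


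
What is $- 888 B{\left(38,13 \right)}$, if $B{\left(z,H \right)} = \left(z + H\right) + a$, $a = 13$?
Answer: $-56832$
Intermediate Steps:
$B{\left(z,H \right)} = 13 + H + z$ ($B{\left(z,H \right)} = \left(z + H\right) + 13 = \left(H + z\right) + 13 = 13 + H + z$)
$- 888 B{\left(38,13 \right)} = - 888 \left(13 + 13 + 38\right) = \left(-888\right) 64 = -56832$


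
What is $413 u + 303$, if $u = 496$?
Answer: $205151$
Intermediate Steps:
$413 u + 303 = 413 \cdot 496 + 303 = 204848 + 303 = 205151$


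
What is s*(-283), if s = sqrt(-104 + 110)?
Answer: -283*sqrt(6) ≈ -693.21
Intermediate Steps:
s = sqrt(6) ≈ 2.4495
s*(-283) = sqrt(6)*(-283) = -283*sqrt(6)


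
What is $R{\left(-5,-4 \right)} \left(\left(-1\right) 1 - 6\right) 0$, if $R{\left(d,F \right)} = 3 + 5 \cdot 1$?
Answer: $0$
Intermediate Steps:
$R{\left(d,F \right)} = 8$ ($R{\left(d,F \right)} = 3 + 5 = 8$)
$R{\left(-5,-4 \right)} \left(\left(-1\right) 1 - 6\right) 0 = 8 \left(\left(-1\right) 1 - 6\right) 0 = 8 \left(-1 - 6\right) 0 = 8 \left(-7\right) 0 = \left(-56\right) 0 = 0$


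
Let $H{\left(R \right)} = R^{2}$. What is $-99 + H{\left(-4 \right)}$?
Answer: $-83$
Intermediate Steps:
$-99 + H{\left(-4 \right)} = -99 + \left(-4\right)^{2} = -99 + 16 = -83$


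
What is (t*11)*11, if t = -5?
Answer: -605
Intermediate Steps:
(t*11)*11 = -5*11*11 = -55*11 = -605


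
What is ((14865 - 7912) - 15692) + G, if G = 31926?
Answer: 23187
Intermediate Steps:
((14865 - 7912) - 15692) + G = ((14865 - 7912) - 15692) + 31926 = (6953 - 15692) + 31926 = -8739 + 31926 = 23187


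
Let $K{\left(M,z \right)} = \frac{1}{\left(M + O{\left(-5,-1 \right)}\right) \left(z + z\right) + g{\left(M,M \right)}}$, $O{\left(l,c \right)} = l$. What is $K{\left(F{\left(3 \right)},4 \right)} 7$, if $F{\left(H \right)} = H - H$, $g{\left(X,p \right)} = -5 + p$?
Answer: $- \frac{7}{45} \approx -0.15556$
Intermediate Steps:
$F{\left(H \right)} = 0$
$K{\left(M,z \right)} = \frac{1}{-5 + M + 2 z \left(-5 + M\right)}$ ($K{\left(M,z \right)} = \frac{1}{\left(M - 5\right) \left(z + z\right) + \left(-5 + M\right)} = \frac{1}{\left(-5 + M\right) 2 z + \left(-5 + M\right)} = \frac{1}{2 z \left(-5 + M\right) + \left(-5 + M\right)} = \frac{1}{-5 + M + 2 z \left(-5 + M\right)}$)
$K{\left(F{\left(3 \right)},4 \right)} 7 = \frac{1}{-5 + 0 - 40 + 2 \cdot 0 \cdot 4} \cdot 7 = \frac{1}{-5 + 0 - 40 + 0} \cdot 7 = \frac{1}{-45} \cdot 7 = \left(- \frac{1}{45}\right) 7 = - \frac{7}{45}$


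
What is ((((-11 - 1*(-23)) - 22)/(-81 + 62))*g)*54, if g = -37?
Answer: -19980/19 ≈ -1051.6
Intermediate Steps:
((((-11 - 1*(-23)) - 22)/(-81 + 62))*g)*54 = ((((-11 - 1*(-23)) - 22)/(-81 + 62))*(-37))*54 = ((((-11 + 23) - 22)/(-19))*(-37))*54 = (((12 - 22)*(-1/19))*(-37))*54 = (-10*(-1/19)*(-37))*54 = ((10/19)*(-37))*54 = -370/19*54 = -19980/19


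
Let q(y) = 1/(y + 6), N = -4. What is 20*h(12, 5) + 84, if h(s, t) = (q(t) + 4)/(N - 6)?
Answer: 834/11 ≈ 75.818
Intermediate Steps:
q(y) = 1/(6 + y)
h(s, t) = -2/5 - 1/(10*(6 + t)) (h(s, t) = (1/(6 + t) + 4)/(-4 - 6) = (4 + 1/(6 + t))/(-10) = (4 + 1/(6 + t))*(-1/10) = -2/5 - 1/(10*(6 + t)))
20*h(12, 5) + 84 = 20*((-25 - 4*5)/(10*(6 + 5))) + 84 = 20*((1/10)*(-25 - 20)/11) + 84 = 20*((1/10)*(1/11)*(-45)) + 84 = 20*(-9/22) + 84 = -90/11 + 84 = 834/11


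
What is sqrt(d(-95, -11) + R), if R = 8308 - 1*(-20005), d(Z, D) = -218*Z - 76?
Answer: sqrt(48947) ≈ 221.24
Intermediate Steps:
d(Z, D) = -76 - 218*Z
R = 28313 (R = 8308 + 20005 = 28313)
sqrt(d(-95, -11) + R) = sqrt((-76 - 218*(-95)) + 28313) = sqrt((-76 + 20710) + 28313) = sqrt(20634 + 28313) = sqrt(48947)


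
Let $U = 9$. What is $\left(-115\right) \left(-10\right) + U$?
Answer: $1159$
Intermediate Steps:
$\left(-115\right) \left(-10\right) + U = \left(-115\right) \left(-10\right) + 9 = 1150 + 9 = 1159$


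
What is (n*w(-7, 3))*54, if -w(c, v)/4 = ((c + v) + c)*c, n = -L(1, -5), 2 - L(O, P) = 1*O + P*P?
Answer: -399168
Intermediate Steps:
L(O, P) = 2 - O - P² (L(O, P) = 2 - (1*O + P*P) = 2 - (O + P²) = 2 + (-O - P²) = 2 - O - P²)
n = 24 (n = -(2 - 1*1 - 1*(-5)²) = -(2 - 1 - 1*25) = -(2 - 1 - 25) = -1*(-24) = 24)
w(c, v) = -4*c*(v + 2*c) (w(c, v) = -4*((c + v) + c)*c = -4*(v + 2*c)*c = -4*c*(v + 2*c))
(n*w(-7, 3))*54 = (24*(-4*(-7)*(3 + 2*(-7))))*54 = (24*(-4*(-7)*(3 - 14)))*54 = (24*(-4*(-7)*(-11)))*54 = (24*(-308))*54 = -7392*54 = -399168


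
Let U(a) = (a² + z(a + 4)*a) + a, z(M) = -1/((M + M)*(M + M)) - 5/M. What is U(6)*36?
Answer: 70173/50 ≈ 1403.5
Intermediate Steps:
z(M) = -5/M - 1/(4*M²) (z(M) = -1/((2*M)*(2*M)) - 5/M = -1/(4*M²) - 5/M = -5/M - 1/(4*M²))
U(a) = a + a² + a*(-81 - 20*a)/(4*(4 + a)²) (U(a) = (a² + ((-1 - 20*(a + 4))/(4*(a + 4)²))*a) + a = (a² + ((-1 - 20*(4 + a))/(4*(4 + a)²))*a) + a = (a² + ((-1 + (-80 - 20*a))/(4*(4 + a)²))*a) + a = (a² + ((-81 - 20*a)/(4*(4 + a)²))*a) + a = (a² + a*(-81 - 20*a)/(4*(4 + a)²)) + a = a + a² + a*(-81 - 20*a)/(4*(4 + a)²))
U(6)*36 = ((¼)*6*(-81 - 20*6 + 4*(4 + 6)²*(1 + 6))/(4 + 6)²)*36 = ((¼)*6*(-81 - 120 + 4*10²*7)/10²)*36 = ((¼)*6*(1/100)*(-81 - 120 + 4*100*7))*36 = ((¼)*6*(1/100)*(-81 - 120 + 2800))*36 = ((¼)*6*(1/100)*2599)*36 = (7797/200)*36 = 70173/50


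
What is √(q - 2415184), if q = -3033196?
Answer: 2*I*√1362095 ≈ 2334.2*I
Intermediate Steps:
√(q - 2415184) = √(-3033196 - 2415184) = √(-5448380) = 2*I*√1362095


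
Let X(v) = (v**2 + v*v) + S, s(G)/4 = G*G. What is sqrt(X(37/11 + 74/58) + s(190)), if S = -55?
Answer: sqrt(14693072345)/319 ≈ 379.98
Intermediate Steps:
s(G) = 4*G**2 (s(G) = 4*(G*G) = 4*G**2)
X(v) = -55 + 2*v**2 (X(v) = (v**2 + v*v) - 55 = (v**2 + v**2) - 55 = 2*v**2 - 55 = -55 + 2*v**2)
sqrt(X(37/11 + 74/58) + s(190)) = sqrt((-55 + 2*(37/11 + 74/58)**2) + 4*190**2) = sqrt((-55 + 2*(37*(1/11) + 74*(1/58))**2) + 4*36100) = sqrt((-55 + 2*(37/11 + 37/29)**2) + 144400) = sqrt((-55 + 2*(1480/319)**2) + 144400) = sqrt((-55 + 2*(2190400/101761)) + 144400) = sqrt((-55 + 4380800/101761) + 144400) = sqrt(-1216055/101761 + 144400) = sqrt(14693072345/101761) = sqrt(14693072345)/319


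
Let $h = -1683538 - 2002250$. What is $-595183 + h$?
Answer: $-4280971$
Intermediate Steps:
$h = -3685788$
$-595183 + h = -595183 - 3685788 = -4280971$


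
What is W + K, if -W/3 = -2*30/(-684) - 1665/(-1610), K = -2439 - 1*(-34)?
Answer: -14734381/6118 ≈ -2408.4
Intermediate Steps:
K = -2405 (K = -2439 + 34 = -2405)
W = -20591/6118 (W = -3*(-2*30/(-684) - 1665/(-1610)) = -3*(-60*(-1/684) - 1665*(-1/1610)) = -3*(5/57 + 333/322) = -3*20591/18354 = -20591/6118 ≈ -3.3656)
W + K = -20591/6118 - 2405 = -14734381/6118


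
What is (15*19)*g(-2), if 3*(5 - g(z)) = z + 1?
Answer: 1520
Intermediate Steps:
g(z) = 14/3 - z/3 (g(z) = 5 - (z + 1)/3 = 5 - (1 + z)/3 = 5 + (-1/3 - z/3) = 14/3 - z/3)
(15*19)*g(-2) = (15*19)*(14/3 - 1/3*(-2)) = 285*(14/3 + 2/3) = 285*(16/3) = 1520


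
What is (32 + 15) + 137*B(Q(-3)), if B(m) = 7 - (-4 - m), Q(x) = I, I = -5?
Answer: 869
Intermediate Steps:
Q(x) = -5
B(m) = 11 + m (B(m) = 7 + (4 + m) = 11 + m)
(32 + 15) + 137*B(Q(-3)) = (32 + 15) + 137*(11 - 5) = 47 + 137*6 = 47 + 822 = 869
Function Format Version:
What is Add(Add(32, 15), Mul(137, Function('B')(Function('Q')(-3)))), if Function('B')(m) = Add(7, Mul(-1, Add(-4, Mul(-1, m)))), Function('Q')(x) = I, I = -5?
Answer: 869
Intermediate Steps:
Function('Q')(x) = -5
Function('B')(m) = Add(11, m) (Function('B')(m) = Add(7, Add(4, m)) = Add(11, m))
Add(Add(32, 15), Mul(137, Function('B')(Function('Q')(-3)))) = Add(Add(32, 15), Mul(137, Add(11, -5))) = Add(47, Mul(137, 6)) = Add(47, 822) = 869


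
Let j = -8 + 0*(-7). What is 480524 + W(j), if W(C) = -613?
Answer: 479911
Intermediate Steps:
j = -8 (j = -8 + 0 = -8)
480524 + W(j) = 480524 - 613 = 479911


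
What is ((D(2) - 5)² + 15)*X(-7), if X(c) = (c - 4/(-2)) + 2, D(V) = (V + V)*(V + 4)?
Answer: -1128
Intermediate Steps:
D(V) = 2*V*(4 + V) (D(V) = (2*V)*(4 + V) = 2*V*(4 + V))
X(c) = 4 + c (X(c) = (c - 4*(-½)) + 2 = (c + 2) + 2 = (2 + c) + 2 = 4 + c)
((D(2) - 5)² + 15)*X(-7) = ((2*2*(4 + 2) - 5)² + 15)*(4 - 7) = ((2*2*6 - 5)² + 15)*(-3) = ((24 - 5)² + 15)*(-3) = (19² + 15)*(-3) = (361 + 15)*(-3) = 376*(-3) = -1128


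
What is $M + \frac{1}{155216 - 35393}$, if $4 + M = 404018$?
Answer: $\frac{48410169523}{119823} \approx 4.0401 \cdot 10^{5}$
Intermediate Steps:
$M = 404014$ ($M = -4 + 404018 = 404014$)
$M + \frac{1}{155216 - 35393} = 404014 + \frac{1}{155216 - 35393} = 404014 + \frac{1}{119823} = \frac{48410169523}{119823}$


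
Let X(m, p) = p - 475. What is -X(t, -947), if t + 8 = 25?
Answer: 1422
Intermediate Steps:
t = 17 (t = -8 + 25 = 17)
X(m, p) = -475 + p
-X(t, -947) = -(-475 - 947) = -1*(-1422) = 1422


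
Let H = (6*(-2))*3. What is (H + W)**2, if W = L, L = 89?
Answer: 2809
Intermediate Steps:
W = 89
H = -36 (H = -12*3 = -36)
(H + W)**2 = (-36 + 89)**2 = 53**2 = 2809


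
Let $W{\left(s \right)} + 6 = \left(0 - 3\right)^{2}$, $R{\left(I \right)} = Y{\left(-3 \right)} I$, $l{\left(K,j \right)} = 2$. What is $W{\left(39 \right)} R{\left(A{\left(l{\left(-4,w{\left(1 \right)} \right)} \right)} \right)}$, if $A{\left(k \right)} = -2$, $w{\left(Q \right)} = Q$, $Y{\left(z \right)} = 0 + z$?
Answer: $18$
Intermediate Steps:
$Y{\left(z \right)} = z$
$R{\left(I \right)} = - 3 I$
$W{\left(s \right)} = 3$ ($W{\left(s \right)} = -6 + \left(0 - 3\right)^{2} = -6 + \left(-3\right)^{2} = -6 + 9 = 3$)
$W{\left(39 \right)} R{\left(A{\left(l{\left(-4,w{\left(1 \right)} \right)} \right)} \right)} = 3 \left(\left(-3\right) \left(-2\right)\right) = 3 \cdot 6 = 18$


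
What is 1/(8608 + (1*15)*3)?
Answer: 1/8653 ≈ 0.00011557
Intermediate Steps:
1/(8608 + (1*15)*3) = 1/(8608 + 15*3) = 1/(8608 + 45) = 1/8653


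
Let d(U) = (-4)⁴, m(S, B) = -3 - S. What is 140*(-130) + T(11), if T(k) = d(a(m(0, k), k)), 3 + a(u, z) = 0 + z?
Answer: -17944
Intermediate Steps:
a(u, z) = -3 + z (a(u, z) = -3 + (0 + z) = -3 + z)
d(U) = 256
T(k) = 256
140*(-130) + T(11) = 140*(-130) + 256 = -18200 + 256 = -17944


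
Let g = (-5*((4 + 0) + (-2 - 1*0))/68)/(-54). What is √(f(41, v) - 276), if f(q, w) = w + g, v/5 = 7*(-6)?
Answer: I*√45506841/306 ≈ 22.045*I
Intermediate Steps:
v = -210 (v = 5*(7*(-6)) = 5*(-42) = -210)
g = 5/1836 (g = (-5*(4 + (-2 + 0))*(1/68))*(-1/54) = (-5*(4 - 2)*(1/68))*(-1/54) = (-5*2*(1/68))*(-1/54) = -10*1/68*(-1/54) = -5/34*(-1/54) = 5/1836 ≈ 0.0027233)
f(q, w) = 5/1836 + w (f(q, w) = w + 5/1836 = 5/1836 + w)
√(f(41, v) - 276) = √((5/1836 - 210) - 276) = √(-385555/1836 - 276) = √(-892291/1836) = I*√45506841/306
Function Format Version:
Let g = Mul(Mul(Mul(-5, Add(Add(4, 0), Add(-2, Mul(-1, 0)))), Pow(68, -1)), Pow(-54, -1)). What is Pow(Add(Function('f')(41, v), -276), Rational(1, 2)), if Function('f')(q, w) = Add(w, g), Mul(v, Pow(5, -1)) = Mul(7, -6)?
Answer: Mul(Rational(1, 306), I, Pow(45506841, Rational(1, 2))) ≈ Mul(22.045, I)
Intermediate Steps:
v = -210 (v = Mul(5, Mul(7, -6)) = Mul(5, -42) = -210)
g = Rational(5, 1836) (g = Mul(Mul(Mul(-5, Add(4, Add(-2, 0))), Rational(1, 68)), Rational(-1, 54)) = Mul(Mul(Mul(-5, Add(4, -2)), Rational(1, 68)), Rational(-1, 54)) = Mul(Mul(Mul(-5, 2), Rational(1, 68)), Rational(-1, 54)) = Mul(Mul(-10, Rational(1, 68)), Rational(-1, 54)) = Mul(Rational(-5, 34), Rational(-1, 54)) = Rational(5, 1836) ≈ 0.0027233)
Function('f')(q, w) = Add(Rational(5, 1836), w) (Function('f')(q, w) = Add(w, Rational(5, 1836)) = Add(Rational(5, 1836), w))
Pow(Add(Function('f')(41, v), -276), Rational(1, 2)) = Pow(Add(Add(Rational(5, 1836), -210), -276), Rational(1, 2)) = Pow(Add(Rational(-385555, 1836), -276), Rational(1, 2)) = Pow(Rational(-892291, 1836), Rational(1, 2)) = Mul(Rational(1, 306), I, Pow(45506841, Rational(1, 2)))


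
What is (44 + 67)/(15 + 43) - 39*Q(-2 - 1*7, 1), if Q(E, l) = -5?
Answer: 11421/58 ≈ 196.91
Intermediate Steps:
(44 + 67)/(15 + 43) - 39*Q(-2 - 1*7, 1) = (44 + 67)/(15 + 43) - 39*(-5) = 111/58 + 195 = 11421/58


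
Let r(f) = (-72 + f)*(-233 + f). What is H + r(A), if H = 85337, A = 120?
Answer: 79913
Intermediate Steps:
r(f) = (-233 + f)*(-72 + f)
H + r(A) = 85337 + (16776 + 120² - 305*120) = 85337 + (16776 + 14400 - 36600) = 85337 - 5424 = 79913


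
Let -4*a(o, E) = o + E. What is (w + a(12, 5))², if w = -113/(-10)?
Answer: 19881/400 ≈ 49.703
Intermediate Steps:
a(o, E) = -E/4 - o/4 (a(o, E) = -(o + E)/4 = -(E + o)/4 = -E/4 - o/4)
w = 113/10 (w = -113*(-⅒) = 113/10 ≈ 11.300)
(w + a(12, 5))² = (113/10 + (-¼*5 - ¼*12))² = (113/10 + (-5/4 - 3))² = (113/10 - 17/4)² = (141/20)² = 19881/400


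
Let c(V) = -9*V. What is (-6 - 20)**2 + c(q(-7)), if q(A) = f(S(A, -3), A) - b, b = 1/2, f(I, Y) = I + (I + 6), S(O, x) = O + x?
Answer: 1613/2 ≈ 806.50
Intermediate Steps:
f(I, Y) = 6 + 2*I (f(I, Y) = I + (6 + I) = 6 + 2*I)
b = 1/2 ≈ 0.50000
q(A) = -1/2 + 2*A (q(A) = (6 + 2*(A - 3)) - 1*1/2 = (6 + 2*(-3 + A)) - 1/2 = (6 + (-6 + 2*A)) - 1/2 = 2*A - 1/2 = -1/2 + 2*A)
(-6 - 20)**2 + c(q(-7)) = (-6 - 20)**2 - 9*(-1/2 + 2*(-7)) = (-26)**2 - 9*(-1/2 - 14) = 676 - 9*(-29/2) = 676 + 261/2 = 1613/2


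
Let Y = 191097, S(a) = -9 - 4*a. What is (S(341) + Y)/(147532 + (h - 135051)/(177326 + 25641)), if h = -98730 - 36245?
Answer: 19253855554/14971928709 ≈ 1.2860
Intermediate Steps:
h = -134975
(S(341) + Y)/(147532 + (h - 135051)/(177326 + 25641)) = ((-9 - 4*341) + 191097)/(147532 + (-134975 - 135051)/(177326 + 25641)) = ((-9 - 1364) + 191097)/(147532 - 270026/202967) = (-1373 + 191097)/(147532 - 270026*1/202967) = 189724/(147532 - 270026/202967) = 189724/(29943857418/202967) = 189724*(202967/29943857418) = 19253855554/14971928709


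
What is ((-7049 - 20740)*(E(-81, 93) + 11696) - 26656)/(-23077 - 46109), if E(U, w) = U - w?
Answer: 160105757/34593 ≈ 4628.3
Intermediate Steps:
((-7049 - 20740)*(E(-81, 93) + 11696) - 26656)/(-23077 - 46109) = ((-7049 - 20740)*((-81 - 1*93) + 11696) - 26656)/(-23077 - 46109) = (-27789*((-81 - 93) + 11696) - 26656)/(-69186) = (-27789*(-174 + 11696) - 26656)*(-1/69186) = (-27789*11522 - 26656)*(-1/69186) = (-320184858 - 26656)*(-1/69186) = -320211514*(-1/69186) = 160105757/34593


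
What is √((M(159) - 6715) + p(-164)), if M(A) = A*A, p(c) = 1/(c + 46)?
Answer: √258512866/118 ≈ 136.26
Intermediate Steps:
p(c) = 1/(46 + c)
M(A) = A²
√((M(159) - 6715) + p(-164)) = √((159² - 6715) + 1/(46 - 164)) = √((25281 - 6715) + 1/(-118)) = √(18566 - 1/118) = √(2190787/118) = √258512866/118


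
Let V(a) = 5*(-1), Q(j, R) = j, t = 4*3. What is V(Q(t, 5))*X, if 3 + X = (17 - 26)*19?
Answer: 870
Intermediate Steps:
t = 12
V(a) = -5
X = -174 (X = -3 + (17 - 26)*19 = -3 - 9*19 = -3 - 171 = -174)
V(Q(t, 5))*X = -5*(-174) = 870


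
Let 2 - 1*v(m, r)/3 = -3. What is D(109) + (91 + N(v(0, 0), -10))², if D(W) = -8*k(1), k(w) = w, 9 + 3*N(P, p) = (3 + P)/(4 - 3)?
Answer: 8828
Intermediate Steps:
v(m, r) = 15 (v(m, r) = 6 - 3*(-3) = 6 + 9 = 15)
N(P, p) = -2 + P/3 (N(P, p) = -3 + ((3 + P)/(4 - 3))/3 = -3 + ((3 + P)/1)/3 = -3 + ((3 + P)*1)/3 = -3 + (3 + P)/3 = -3 + (1 + P/3) = -2 + P/3)
D(W) = -8 (D(W) = -8*1 = -8)
D(109) + (91 + N(v(0, 0), -10))² = -8 + (91 + (-2 + (⅓)*15))² = -8 + (91 + (-2 + 5))² = -8 + (91 + 3)² = -8 + 94² = -8 + 8836 = 8828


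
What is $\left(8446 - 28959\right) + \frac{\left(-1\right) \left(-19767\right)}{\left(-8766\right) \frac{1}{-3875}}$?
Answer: $- \frac{34406611}{2922} \approx -11775.0$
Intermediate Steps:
$\left(8446 - 28959\right) + \frac{\left(-1\right) \left(-19767\right)}{\left(-8766\right) \frac{1}{-3875}} = -20513 + \frac{19767}{\left(-8766\right) \left(- \frac{1}{3875}\right)} = -20513 + \frac{19767}{\frac{8766}{3875}} = -20513 + 19767 \cdot \frac{3875}{8766} = -20513 + \frac{25532375}{2922} = - \frac{34406611}{2922}$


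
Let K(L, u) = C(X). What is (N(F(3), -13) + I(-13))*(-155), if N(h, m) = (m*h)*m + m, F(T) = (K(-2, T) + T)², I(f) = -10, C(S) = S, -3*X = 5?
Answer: -387035/9 ≈ -43004.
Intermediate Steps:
X = -5/3 (X = -⅓*5 = -5/3 ≈ -1.6667)
K(L, u) = -5/3
F(T) = (-5/3 + T)²
N(h, m) = m + h*m² (N(h, m) = (h*m)*m + m = h*m² + m = m + h*m²)
(N(F(3), -13) + I(-13))*(-155) = (-13*(1 + ((-5 + 3*3)²/9)*(-13)) - 10)*(-155) = (-13*(1 + ((-5 + 9)²/9)*(-13)) - 10)*(-155) = (-13*(1 + ((⅑)*4²)*(-13)) - 10)*(-155) = (-13*(1 + ((⅑)*16)*(-13)) - 10)*(-155) = (-13*(1 + (16/9)*(-13)) - 10)*(-155) = (-13*(1 - 208/9) - 10)*(-155) = (-13*(-199/9) - 10)*(-155) = (2587/9 - 10)*(-155) = (2497/9)*(-155) = -387035/9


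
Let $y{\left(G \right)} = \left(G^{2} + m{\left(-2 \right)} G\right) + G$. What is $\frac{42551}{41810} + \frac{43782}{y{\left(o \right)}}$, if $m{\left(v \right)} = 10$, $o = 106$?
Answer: $\frac{393040487}{86421270} \approx 4.548$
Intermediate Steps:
$y{\left(G \right)} = G^{2} + 11 G$ ($y{\left(G \right)} = \left(G^{2} + 10 G\right) + G = G^{2} + 11 G$)
$\frac{42551}{41810} + \frac{43782}{y{\left(o \right)}} = \frac{42551}{41810} + \frac{43782}{106 \left(11 + 106\right)} = 42551 \cdot \frac{1}{41810} + \frac{43782}{106 \cdot 117} = \frac{42551}{41810} + \frac{43782}{12402} = \frac{42551}{41810} + 43782 \cdot \frac{1}{12402} = \frac{42551}{41810} + \frac{7297}{2067} = \frac{393040487}{86421270}$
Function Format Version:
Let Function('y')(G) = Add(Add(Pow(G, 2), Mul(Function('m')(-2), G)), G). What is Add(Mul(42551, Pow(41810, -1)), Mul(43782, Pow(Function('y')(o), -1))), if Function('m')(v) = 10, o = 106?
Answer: Rational(393040487, 86421270) ≈ 4.5480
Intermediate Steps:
Function('y')(G) = Add(Pow(G, 2), Mul(11, G)) (Function('y')(G) = Add(Add(Pow(G, 2), Mul(10, G)), G) = Add(Pow(G, 2), Mul(11, G)))
Add(Mul(42551, Pow(41810, -1)), Mul(43782, Pow(Function('y')(o), -1))) = Add(Mul(42551, Pow(41810, -1)), Mul(43782, Pow(Mul(106, Add(11, 106)), -1))) = Add(Mul(42551, Rational(1, 41810)), Mul(43782, Pow(Mul(106, 117), -1))) = Add(Rational(42551, 41810), Mul(43782, Pow(12402, -1))) = Add(Rational(42551, 41810), Mul(43782, Rational(1, 12402))) = Add(Rational(42551, 41810), Rational(7297, 2067)) = Rational(393040487, 86421270)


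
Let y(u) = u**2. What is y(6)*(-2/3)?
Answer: -24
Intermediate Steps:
y(6)*(-2/3) = 6**2*(-2/3) = 36*(-2*1/3) = 36*(-2/3) = -24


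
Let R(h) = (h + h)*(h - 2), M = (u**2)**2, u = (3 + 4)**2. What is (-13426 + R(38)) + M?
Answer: 5754111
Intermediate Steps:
u = 49 (u = 7**2 = 49)
M = 5764801 (M = (49**2)**2 = 2401**2 = 5764801)
R(h) = 2*h*(-2 + h) (R(h) = (2*h)*(-2 + h) = 2*h*(-2 + h))
(-13426 + R(38)) + M = (-13426 + 2*38*(-2 + 38)) + 5764801 = (-13426 + 2*38*36) + 5764801 = (-13426 + 2736) + 5764801 = -10690 + 5764801 = 5754111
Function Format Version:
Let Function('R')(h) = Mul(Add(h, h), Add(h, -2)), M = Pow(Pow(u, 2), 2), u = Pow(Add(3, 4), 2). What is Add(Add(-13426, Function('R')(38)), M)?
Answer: 5754111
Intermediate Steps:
u = 49 (u = Pow(7, 2) = 49)
M = 5764801 (M = Pow(Pow(49, 2), 2) = Pow(2401, 2) = 5764801)
Function('R')(h) = Mul(2, h, Add(-2, h)) (Function('R')(h) = Mul(Mul(2, h), Add(-2, h)) = Mul(2, h, Add(-2, h)))
Add(Add(-13426, Function('R')(38)), M) = Add(Add(-13426, Mul(2, 38, Add(-2, 38))), 5764801) = Add(Add(-13426, Mul(2, 38, 36)), 5764801) = Add(Add(-13426, 2736), 5764801) = Add(-10690, 5764801) = 5754111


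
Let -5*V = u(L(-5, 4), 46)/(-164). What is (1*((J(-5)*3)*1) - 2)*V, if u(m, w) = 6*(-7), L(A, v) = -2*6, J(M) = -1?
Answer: 21/82 ≈ 0.25610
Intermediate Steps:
L(A, v) = -12
u(m, w) = -42
V = -21/410 (V = -(-42)/(5*(-164)) = -(-42)*(-1)/(5*164) = -1/5*21/82 = -21/410 ≈ -0.051220)
(1*((J(-5)*3)*1) - 2)*V = (1*(-1*3*1) - 2)*(-21/410) = (1*(-3*1) - 2)*(-21/410) = (1*(-3) - 2)*(-21/410) = (-3 - 2)*(-21/410) = -5*(-21/410) = 21/82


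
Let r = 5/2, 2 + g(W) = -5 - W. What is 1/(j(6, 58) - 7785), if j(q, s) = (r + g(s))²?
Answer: -4/15515 ≈ -0.00025782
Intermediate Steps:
g(W) = -7 - W (g(W) = -2 + (-5 - W) = -7 - W)
r = 5/2 (r = 5*(½) = 5/2 ≈ 2.5000)
j(q, s) = (-9/2 - s)² (j(q, s) = (5/2 + (-7 - s))² = (-9/2 - s)²)
1/(j(6, 58) - 7785) = 1/((9 + 2*58)²/4 - 7785) = 1/((9 + 116)²/4 - 7785) = 1/((¼)*125² - 7785) = 1/((¼)*15625 - 7785) = 1/(15625/4 - 7785) = 1/(-15515/4) = -4/15515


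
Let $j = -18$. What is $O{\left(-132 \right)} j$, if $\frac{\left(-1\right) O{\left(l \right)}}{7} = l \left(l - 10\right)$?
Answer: $2361744$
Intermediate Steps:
$O{\left(l \right)} = - 7 l \left(-10 + l\right)$ ($O{\left(l \right)} = - 7 l \left(l - 10\right) = - 7 l \left(-10 + l\right)$)
$O{\left(-132 \right)} j = 7 \left(-132\right) \left(10 - -132\right) \left(-18\right) = 7 \left(-132\right) \left(10 + 132\right) \left(-18\right) = 7 \left(-132\right) 142 \left(-18\right) = \left(-131208\right) \left(-18\right) = 2361744$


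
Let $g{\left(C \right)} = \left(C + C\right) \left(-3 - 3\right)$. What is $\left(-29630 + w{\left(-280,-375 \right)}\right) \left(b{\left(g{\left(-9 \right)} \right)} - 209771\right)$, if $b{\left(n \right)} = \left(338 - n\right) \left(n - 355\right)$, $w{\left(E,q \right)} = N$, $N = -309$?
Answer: $7981168559$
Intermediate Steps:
$w{\left(E,q \right)} = -309$
$g{\left(C \right)} = - 12 C$ ($g{\left(C \right)} = 2 C \left(-6\right) = - 12 C$)
$b{\left(n \right)} = \left(-355 + n\right) \left(338 - n\right)$ ($b{\left(n \right)} = \left(338 - n\right) \left(-355 + n\right) = \left(-355 + n\right) \left(338 - n\right)$)
$\left(-29630 + w{\left(-280,-375 \right)}\right) \left(b{\left(g{\left(-9 \right)} \right)} - 209771\right) = \left(-29630 - 309\right) \left(\left(-119990 - \left(\left(-12\right) \left(-9\right)\right)^{2} + 693 \left(\left(-12\right) \left(-9\right)\right)\right) - 209771\right) = - 29939 \left(\left(-119990 - 108^{2} + 693 \cdot 108\right) - 209771\right) = - 29939 \left(\left(-119990 - 11664 + 74844\right) - 209771\right) = - 29939 \left(-56810 - 209771\right) = \left(-29939\right) \left(-266581\right) = 7981168559$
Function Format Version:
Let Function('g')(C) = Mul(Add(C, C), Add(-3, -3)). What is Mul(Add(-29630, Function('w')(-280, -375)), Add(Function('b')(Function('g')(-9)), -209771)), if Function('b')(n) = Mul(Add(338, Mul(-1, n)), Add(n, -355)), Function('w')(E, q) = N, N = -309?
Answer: 7981168559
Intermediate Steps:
Function('w')(E, q) = -309
Function('g')(C) = Mul(-12, C) (Function('g')(C) = Mul(Mul(2, C), -6) = Mul(-12, C))
Function('b')(n) = Mul(Add(-355, n), Add(338, Mul(-1, n))) (Function('b')(n) = Mul(Add(338, Mul(-1, n)), Add(-355, n)) = Mul(Add(-355, n), Add(338, Mul(-1, n))))
Mul(Add(-29630, Function('w')(-280, -375)), Add(Function('b')(Function('g')(-9)), -209771)) = Mul(Add(-29630, -309), Add(Add(-119990, Mul(-1, Pow(Mul(-12, -9), 2)), Mul(693, Mul(-12, -9))), -209771)) = Mul(-29939, Add(Add(-119990, Mul(-1, Pow(108, 2)), Mul(693, 108)), -209771)) = Mul(-29939, Add(Add(-119990, Mul(-1, 11664), 74844), -209771)) = Mul(-29939, Add(Add(-119990, -11664, 74844), -209771)) = Mul(-29939, Add(-56810, -209771)) = Mul(-29939, -266581) = 7981168559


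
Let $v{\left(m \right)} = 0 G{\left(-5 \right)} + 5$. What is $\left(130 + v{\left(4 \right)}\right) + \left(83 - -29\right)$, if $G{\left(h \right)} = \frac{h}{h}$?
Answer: $247$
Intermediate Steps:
$G{\left(h \right)} = 1$
$v{\left(m \right)} = 5$ ($v{\left(m \right)} = 0 \cdot 1 + 5 = 0 + 5 = 5$)
$\left(130 + v{\left(4 \right)}\right) + \left(83 - -29\right) = \left(130 + 5\right) + \left(83 - -29\right) = 135 + \left(83 + 29\right) = 135 + 112 = 247$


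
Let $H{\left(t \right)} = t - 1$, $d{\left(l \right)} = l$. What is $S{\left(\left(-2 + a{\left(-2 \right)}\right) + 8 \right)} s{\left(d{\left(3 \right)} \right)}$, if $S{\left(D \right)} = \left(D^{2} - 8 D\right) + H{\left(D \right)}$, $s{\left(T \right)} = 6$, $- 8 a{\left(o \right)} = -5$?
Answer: $- \frac{669}{32} \approx -20.906$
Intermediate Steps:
$a{\left(o \right)} = \frac{5}{8}$ ($a{\left(o \right)} = \left(- \frac{1}{8}\right) \left(-5\right) = \frac{5}{8}$)
$H{\left(t \right)} = -1 + t$
$S{\left(D \right)} = -1 + D^{2} - 7 D$ ($S{\left(D \right)} = \left(D^{2} - 8 D\right) + \left(-1 + D\right) = -1 + D^{2} - 7 D$)
$S{\left(\left(-2 + a{\left(-2 \right)}\right) + 8 \right)} s{\left(d{\left(3 \right)} \right)} = \left(-1 + \left(\left(-2 + \frac{5}{8}\right) + 8\right)^{2} - 7 \left(\left(-2 + \frac{5}{8}\right) + 8\right)\right) 6 = \left(-1 + \left(- \frac{11}{8} + 8\right)^{2} - 7 \left(- \frac{11}{8} + 8\right)\right) 6 = \left(-1 + \left(\frac{53}{8}\right)^{2} - \frac{371}{8}\right) 6 = \left(-1 + \frac{2809}{64} - \frac{371}{8}\right) 6 = \left(- \frac{223}{64}\right) 6 = - \frac{669}{32}$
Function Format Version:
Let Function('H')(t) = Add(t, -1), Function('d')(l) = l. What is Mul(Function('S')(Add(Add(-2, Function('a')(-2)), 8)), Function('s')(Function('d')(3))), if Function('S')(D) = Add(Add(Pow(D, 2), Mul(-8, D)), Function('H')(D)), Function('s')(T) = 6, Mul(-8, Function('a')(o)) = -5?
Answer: Rational(-669, 32) ≈ -20.906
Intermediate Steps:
Function('a')(o) = Rational(5, 8) (Function('a')(o) = Mul(Rational(-1, 8), -5) = Rational(5, 8))
Function('H')(t) = Add(-1, t)
Function('S')(D) = Add(-1, Pow(D, 2), Mul(-7, D)) (Function('S')(D) = Add(Add(Pow(D, 2), Mul(-8, D)), Add(-1, D)) = Add(-1, Pow(D, 2), Mul(-7, D)))
Mul(Function('S')(Add(Add(-2, Function('a')(-2)), 8)), Function('s')(Function('d')(3))) = Mul(Add(-1, Pow(Add(Add(-2, Rational(5, 8)), 8), 2), Mul(-7, Add(Add(-2, Rational(5, 8)), 8))), 6) = Mul(Add(-1, Pow(Add(Rational(-11, 8), 8), 2), Mul(-7, Add(Rational(-11, 8), 8))), 6) = Mul(Add(-1, Pow(Rational(53, 8), 2), Mul(-7, Rational(53, 8))), 6) = Mul(Add(-1, Rational(2809, 64), Rational(-371, 8)), 6) = Mul(Rational(-223, 64), 6) = Rational(-669, 32)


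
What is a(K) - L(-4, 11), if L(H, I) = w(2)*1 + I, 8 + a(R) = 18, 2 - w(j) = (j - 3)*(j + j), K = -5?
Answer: -7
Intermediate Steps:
w(j) = 2 - 2*j*(-3 + j) (w(j) = 2 - (j - 3)*(j + j) = 2 - (-3 + j)*2*j = 2 - 2*j*(-3 + j))
a(R) = 10 (a(R) = -8 + 18 = 10)
L(H, I) = 6 + I (L(H, I) = (2 - 2*2² + 6*2)*1 + I = (2 - 2*4 + 12)*1 + I = (2 - 8 + 12)*1 + I = 6*1 + I = 6 + I)
a(K) - L(-4, 11) = 10 - (6 + 11) = 10 - 1*17 = 10 - 17 = -7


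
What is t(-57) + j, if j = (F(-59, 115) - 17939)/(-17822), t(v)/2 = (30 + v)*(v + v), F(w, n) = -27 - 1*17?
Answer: 15675745/2546 ≈ 6157.0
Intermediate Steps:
F(w, n) = -44 (F(w, n) = -27 - 17 = -44)
t(v) = 4*v*(30 + v) (t(v) = 2*((30 + v)*(v + v)) = 2*((30 + v)*(2*v)) = 2*(2*v*(30 + v)) = 4*v*(30 + v))
j = 2569/2546 (j = (-44 - 17939)/(-17822) = -17983*(-1/17822) = 2569/2546 ≈ 1.0090)
t(-57) + j = 4*(-57)*(30 - 57) + 2569/2546 = 4*(-57)*(-27) + 2569/2546 = 6156 + 2569/2546 = 15675745/2546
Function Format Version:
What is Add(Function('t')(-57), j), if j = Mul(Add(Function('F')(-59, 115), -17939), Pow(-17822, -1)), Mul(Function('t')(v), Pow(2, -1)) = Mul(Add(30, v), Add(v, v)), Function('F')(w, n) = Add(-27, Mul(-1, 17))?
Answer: Rational(15675745, 2546) ≈ 6157.0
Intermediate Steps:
Function('F')(w, n) = -44 (Function('F')(w, n) = Add(-27, -17) = -44)
Function('t')(v) = Mul(4, v, Add(30, v)) (Function('t')(v) = Mul(2, Mul(Add(30, v), Add(v, v))) = Mul(2, Mul(Add(30, v), Mul(2, v))) = Mul(2, Mul(2, v, Add(30, v))) = Mul(4, v, Add(30, v)))
j = Rational(2569, 2546) (j = Mul(Add(-44, -17939), Pow(-17822, -1)) = Mul(-17983, Rational(-1, 17822)) = Rational(2569, 2546) ≈ 1.0090)
Add(Function('t')(-57), j) = Add(Mul(4, -57, Add(30, -57)), Rational(2569, 2546)) = Add(Mul(4, -57, -27), Rational(2569, 2546)) = Add(6156, Rational(2569, 2546)) = Rational(15675745, 2546)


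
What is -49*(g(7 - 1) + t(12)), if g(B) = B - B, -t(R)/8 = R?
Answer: 4704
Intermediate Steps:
t(R) = -8*R
g(B) = 0
-49*(g(7 - 1) + t(12)) = -49*(0 - 8*12) = -49*(0 - 96) = -49*(-96) = 4704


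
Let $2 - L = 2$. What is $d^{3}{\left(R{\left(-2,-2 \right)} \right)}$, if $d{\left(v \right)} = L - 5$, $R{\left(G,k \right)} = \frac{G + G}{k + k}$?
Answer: $-125$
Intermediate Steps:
$L = 0$ ($L = 2 - 2 = 0$)
$R{\left(G,k \right)} = \frac{G}{k}$ ($R{\left(G,k \right)} = \frac{2 G}{2 k} = 2 G \frac{1}{2 k} = \frac{G}{k}$)
$d{\left(v \right)} = -5$ ($d{\left(v \right)} = 0 - 5 = -5$)
$d^{3}{\left(R{\left(-2,-2 \right)} \right)} = \left(-5\right)^{3} = -125$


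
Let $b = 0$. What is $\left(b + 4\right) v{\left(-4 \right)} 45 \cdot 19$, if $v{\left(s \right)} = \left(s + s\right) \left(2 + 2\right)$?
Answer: $-109440$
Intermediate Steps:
$v{\left(s \right)} = 8 s$ ($v{\left(s \right)} = 2 s 4 = 8 s$)
$\left(b + 4\right) v{\left(-4 \right)} 45 \cdot 19 = \left(0 + 4\right) 8 \left(-4\right) 45 \cdot 19 = 4 \left(-32\right) 45 \cdot 19 = \left(-128\right) 45 \cdot 19 = \left(-5760\right) 19 = -109440$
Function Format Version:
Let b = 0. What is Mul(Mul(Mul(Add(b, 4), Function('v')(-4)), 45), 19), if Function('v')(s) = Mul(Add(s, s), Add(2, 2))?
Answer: -109440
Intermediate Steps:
Function('v')(s) = Mul(8, s) (Function('v')(s) = Mul(Mul(2, s), 4) = Mul(8, s))
Mul(Mul(Mul(Add(b, 4), Function('v')(-4)), 45), 19) = Mul(Mul(Mul(Add(0, 4), Mul(8, -4)), 45), 19) = Mul(Mul(Mul(4, -32), 45), 19) = Mul(Mul(-128, 45), 19) = Mul(-5760, 19) = -109440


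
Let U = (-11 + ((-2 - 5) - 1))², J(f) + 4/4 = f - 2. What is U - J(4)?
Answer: 360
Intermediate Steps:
J(f) = -3 + f (J(f) = -1 + (f - 2) = -1 + (-2 + f) = -3 + f)
U = 361 (U = (-11 + (-7 - 1))² = (-11 - 8)² = (-19)² = 361)
U - J(4) = 361 - (-3 + 4) = 361 - 1*1 = 361 - 1 = 360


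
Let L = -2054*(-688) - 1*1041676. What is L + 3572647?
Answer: 3944123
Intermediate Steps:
L = 371476 (L = 1413152 - 1041676 = 371476)
L + 3572647 = 371476 + 3572647 = 3944123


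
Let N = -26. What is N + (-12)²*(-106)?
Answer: -15290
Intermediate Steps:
N + (-12)²*(-106) = -26 + (-12)²*(-106) = -26 + 144*(-106) = -26 - 15264 = -15290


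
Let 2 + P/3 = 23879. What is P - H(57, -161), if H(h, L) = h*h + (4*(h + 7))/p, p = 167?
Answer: 11419538/167 ≈ 68381.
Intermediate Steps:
P = 71631 (P = -6 + 3*23879 = -6 + 71637 = 71631)
H(h, L) = 28/167 + h**2 + 4*h/167 (H(h, L) = h*h + (4*(h + 7))/167 = h**2 + (4*(7 + h))*(1/167) = h**2 + (28 + 4*h)*(1/167) = h**2 + (28/167 + 4*h/167) = 28/167 + h**2 + 4*h/167)
P - H(57, -161) = 71631 - (28/167 + 57**2 + (4/167)*57) = 71631 - (28/167 + 3249 + 228/167) = 71631 - 1*542839/167 = 71631 - 542839/167 = 11419538/167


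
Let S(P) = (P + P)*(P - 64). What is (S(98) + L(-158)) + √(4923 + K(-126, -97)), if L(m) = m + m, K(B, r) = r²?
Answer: 6348 + 2*√3583 ≈ 6467.7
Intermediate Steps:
S(P) = 2*P*(-64 + P) (S(P) = (2*P)*(-64 + P) = 2*P*(-64 + P))
L(m) = 2*m
(S(98) + L(-158)) + √(4923 + K(-126, -97)) = (2*98*(-64 + 98) + 2*(-158)) + √(4923 + (-97)²) = (2*98*34 - 316) + √(4923 + 9409) = (6664 - 316) + √14332 = 6348 + 2*√3583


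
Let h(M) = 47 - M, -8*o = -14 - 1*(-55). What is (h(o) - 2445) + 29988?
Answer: 220761/8 ≈ 27595.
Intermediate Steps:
o = -41/8 (o = -(-14 - 1*(-55))/8 = -(-14 + 55)/8 = -1/8*41 = -41/8 ≈ -5.1250)
(h(o) - 2445) + 29988 = ((47 - 1*(-41/8)) - 2445) + 29988 = ((47 + 41/8) - 2445) + 29988 = (417/8 - 2445) + 29988 = -19143/8 + 29988 = 220761/8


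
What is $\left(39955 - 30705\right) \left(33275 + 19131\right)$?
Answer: $484755500$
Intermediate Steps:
$\left(39955 - 30705\right) \left(33275 + 19131\right) = 9250 \cdot 52406 = 484755500$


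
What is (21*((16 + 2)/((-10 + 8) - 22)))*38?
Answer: -1197/2 ≈ -598.50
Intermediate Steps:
(21*((16 + 2)/((-10 + 8) - 22)))*38 = (21*(18/(-2 - 22)))*38 = (21*(18/(-24)))*38 = (21*(18*(-1/24)))*38 = (21*(-¾))*38 = -63/4*38 = -1197/2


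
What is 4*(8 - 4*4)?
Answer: -32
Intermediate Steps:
4*(8 - 4*4) = 4*(8 - 16) = 4*(-8) = -32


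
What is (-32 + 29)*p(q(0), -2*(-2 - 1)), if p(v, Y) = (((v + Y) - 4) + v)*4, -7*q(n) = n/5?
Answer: -24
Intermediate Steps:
q(n) = -n/35 (q(n) = -n/(7*5) = -n/35)
p(v, Y) = -16 + 4*Y + 8*v (p(v, Y) = (((Y + v) - 4) + v)*4 = ((-4 + Y + v) + v)*4 = (-4 + Y + 2*v)*4 = -16 + 4*Y + 8*v)
(-32 + 29)*p(q(0), -2*(-2 - 1)) = (-32 + 29)*(-16 + 4*(-2*(-2 - 1)) + 8*(-1/35*0)) = -3*(-16 + 4*(-2*(-3)) + 8*0) = -3*(-16 + 4*6 + 0) = -3*(-16 + 24 + 0) = -3*8 = -24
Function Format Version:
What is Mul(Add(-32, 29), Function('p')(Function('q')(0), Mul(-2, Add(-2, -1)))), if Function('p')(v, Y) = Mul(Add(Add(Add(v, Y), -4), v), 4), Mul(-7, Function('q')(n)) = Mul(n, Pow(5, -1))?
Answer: -24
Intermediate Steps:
Function('q')(n) = Mul(Rational(-1, 35), n) (Function('q')(n) = Mul(Rational(-1, 7), Mul(n, Pow(5, -1))) = Mul(Rational(-1, 7), Mul(n, Rational(1, 5))) = Mul(Rational(-1, 7), Mul(Rational(1, 5), n)) = Mul(Rational(-1, 35), n))
Function('p')(v, Y) = Add(-16, Mul(4, Y), Mul(8, v)) (Function('p')(v, Y) = Mul(Add(Add(Add(Y, v), -4), v), 4) = Mul(Add(Add(-4, Y, v), v), 4) = Mul(Add(-4, Y, Mul(2, v)), 4) = Add(-16, Mul(4, Y), Mul(8, v)))
Mul(Add(-32, 29), Function('p')(Function('q')(0), Mul(-2, Add(-2, -1)))) = Mul(Add(-32, 29), Add(-16, Mul(4, Mul(-2, Add(-2, -1))), Mul(8, Mul(Rational(-1, 35), 0)))) = Mul(-3, Add(-16, Mul(4, Mul(-2, -3)), Mul(8, 0))) = Mul(-3, Add(-16, Mul(4, 6), 0)) = Mul(-3, Add(-16, 24, 0)) = Mul(-3, 8) = -24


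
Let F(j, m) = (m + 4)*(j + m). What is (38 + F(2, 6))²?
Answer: 13924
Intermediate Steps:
F(j, m) = (4 + m)*(j + m)
(38 + F(2, 6))² = (38 + (6² + 4*2 + 4*6 + 2*6))² = (38 + (36 + 8 + 24 + 12))² = (38 + 80)² = 118² = 13924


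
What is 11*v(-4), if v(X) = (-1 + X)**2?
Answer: 275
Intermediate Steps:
11*v(-4) = 11*(-1 - 4)**2 = 11*(-5)**2 = 11*25 = 275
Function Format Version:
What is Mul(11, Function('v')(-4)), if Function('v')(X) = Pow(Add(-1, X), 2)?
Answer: 275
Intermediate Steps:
Mul(11, Function('v')(-4)) = Mul(11, Pow(Add(-1, -4), 2)) = Mul(11, Pow(-5, 2)) = Mul(11, 25) = 275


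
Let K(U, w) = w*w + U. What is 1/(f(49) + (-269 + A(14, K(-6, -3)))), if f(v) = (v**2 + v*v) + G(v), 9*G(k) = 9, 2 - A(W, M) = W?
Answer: 1/4522 ≈ 0.00022114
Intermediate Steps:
K(U, w) = U + w**2 (K(U, w) = w**2 + U = U + w**2)
A(W, M) = 2 - W
G(k) = 1 (G(k) = (1/9)*9 = 1)
f(v) = 1 + 2*v**2 (f(v) = (v**2 + v*v) + 1 = (v**2 + v**2) + 1 = 2*v**2 + 1 = 1 + 2*v**2)
1/(f(49) + (-269 + A(14, K(-6, -3)))) = 1/((1 + 2*49**2) + (-269 + (2 - 1*14))) = 1/((1 + 2*2401) + (-269 + (2 - 14))) = 1/((1 + 4802) + (-269 - 12)) = 1/(4803 - 281) = 1/4522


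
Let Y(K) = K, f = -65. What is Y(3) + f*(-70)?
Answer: 4553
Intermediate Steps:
Y(3) + f*(-70) = 3 - 65*(-70) = 3 + 4550 = 4553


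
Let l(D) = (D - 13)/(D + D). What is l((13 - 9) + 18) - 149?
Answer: -6547/44 ≈ -148.80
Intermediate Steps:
l(D) = (-13 + D)/(2*D) (l(D) = (-13 + D)/((2*D)) = (-13 + D)*(1/(2*D)) = (-13 + D)/(2*D))
l((13 - 9) + 18) - 149 = (-13 + ((13 - 9) + 18))/(2*((13 - 9) + 18)) - 149 = (-13 + (4 + 18))/(2*(4 + 18)) - 149 = (½)*(-13 + 22)/22 - 149 = (½)*(1/22)*9 - 149 = 9/44 - 149 = -6547/44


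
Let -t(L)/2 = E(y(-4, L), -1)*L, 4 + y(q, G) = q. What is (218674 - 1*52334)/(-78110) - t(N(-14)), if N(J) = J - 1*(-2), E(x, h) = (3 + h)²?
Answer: -766490/7811 ≈ -98.130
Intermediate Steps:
y(q, G) = -4 + q
N(J) = 2 + J (N(J) = J + 2 = 2 + J)
t(L) = -8*L (t(L) = -2*(3 - 1)²*L = -2*2²*L = -8*L)
(218674 - 1*52334)/(-78110) - t(N(-14)) = (218674 - 1*52334)/(-78110) - (-8)*(2 - 14) = (218674 - 52334)*(-1/78110) - (-8)*(-12) = 166340*(-1/78110) - 1*96 = -16634/7811 - 96 = -766490/7811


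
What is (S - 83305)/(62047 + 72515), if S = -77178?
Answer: -160483/134562 ≈ -1.1926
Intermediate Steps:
(S - 83305)/(62047 + 72515) = (-77178 - 83305)/(62047 + 72515) = -160483/134562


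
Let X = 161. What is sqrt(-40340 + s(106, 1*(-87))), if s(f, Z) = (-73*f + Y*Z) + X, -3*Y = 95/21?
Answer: I*sqrt(21073542)/21 ≈ 218.6*I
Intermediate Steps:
Y = -95/63 (Y = -95/(3*21) = -1/3*95/21 = -95/63 ≈ -1.5079)
s(f, Z) = 161 - 73*f - 95*Z/63 (s(f, Z) = (-73*f - 95*Z/63) + 161 = 161 - 73*f - 95*Z/63)
sqrt(-40340 + s(106, 1*(-87))) = sqrt(-40340 + (161 - 73*106 - 95*(-87)/63)) = sqrt(-40340 + (161 - 7738 - 95/63*(-87))) = sqrt(-40340 + (161 - 7738 + 2755/21)) = sqrt(-40340 - 156362/21) = sqrt(-1003502/21) = I*sqrt(21073542)/21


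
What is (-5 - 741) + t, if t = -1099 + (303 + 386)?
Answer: -1156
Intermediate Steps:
t = -410 (t = -1099 + 689 = -410)
(-5 - 741) + t = (-5 - 741) - 410 = -746 - 410 = -1156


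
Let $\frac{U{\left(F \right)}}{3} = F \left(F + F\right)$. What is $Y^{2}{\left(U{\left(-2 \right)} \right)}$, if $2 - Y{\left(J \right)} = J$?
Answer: $484$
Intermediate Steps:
$U{\left(F \right)} = 6 F^{2}$ ($U{\left(F \right)} = 3 F \left(F + F\right) = 3 F 2 F = 3 \cdot 2 F^{2} = 6 F^{2}$)
$Y{\left(J \right)} = 2 - J$
$Y^{2}{\left(U{\left(-2 \right)} \right)} = \left(2 - 6 \left(-2\right)^{2}\right)^{2} = \left(2 - 6 \cdot 4\right)^{2} = \left(2 - 24\right)^{2} = \left(-22\right)^{2} = 484$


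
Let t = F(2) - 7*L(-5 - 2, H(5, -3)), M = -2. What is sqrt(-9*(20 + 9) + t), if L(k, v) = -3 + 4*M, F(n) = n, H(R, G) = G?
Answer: I*sqrt(182) ≈ 13.491*I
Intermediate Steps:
L(k, v) = -11 (L(k, v) = -3 + 4*(-2) = -3 - 8 = -11)
t = 79 (t = 2 - 7*(-11) = 2 + 77 = 79)
sqrt(-9*(20 + 9) + t) = sqrt(-9*(20 + 9) + 79) = sqrt(-9*29 + 79) = sqrt(-261 + 79) = sqrt(-182) = I*sqrt(182)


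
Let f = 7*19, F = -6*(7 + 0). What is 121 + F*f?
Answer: -5465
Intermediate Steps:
F = -42 (F = -6*7 = -42)
f = 133
121 + F*f = 121 - 42*133 = 121 - 5586 = -5465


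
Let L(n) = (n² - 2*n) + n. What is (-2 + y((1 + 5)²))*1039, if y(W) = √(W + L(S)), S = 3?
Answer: -2078 + 1039*√42 ≈ 4655.5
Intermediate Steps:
L(n) = n² - n
y(W) = √(6 + W) (y(W) = √(W + 3*(-1 + 3)) = √(W + 3*2) = √(W + 6) = √(6 + W))
(-2 + y((1 + 5)²))*1039 = (-2 + √(6 + (1 + 5)²))*1039 = (-2 + √(6 + 6²))*1039 = (-2 + √(6 + 36))*1039 = (-2 + √42)*1039 = -2078 + 1039*√42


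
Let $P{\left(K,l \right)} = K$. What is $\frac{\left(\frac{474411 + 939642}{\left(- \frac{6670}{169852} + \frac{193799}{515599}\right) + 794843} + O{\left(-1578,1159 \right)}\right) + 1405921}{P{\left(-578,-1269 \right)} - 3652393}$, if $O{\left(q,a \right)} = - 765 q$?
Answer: $- \frac{10105239101960417608367}{14126611073174160679629} \approx -0.71533$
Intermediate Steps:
$\frac{\left(\frac{474411 + 939642}{\left(- \frac{6670}{169852} + \frac{193799}{515599}\right) + 794843} + O{\left(-1578,1159 \right)}\right) + 1405921}{P{\left(-578,-1269 \right)} - 3652393} = \frac{\left(\frac{474411 + 939642}{\left(- \frac{6670}{169852} + \frac{193799}{515599}\right) + 794843} - -1207170\right) + 1405921}{-578 - 3652393} = \frac{\left(\frac{1414053}{\left(\left(-6670\right) \frac{1}{169852} + 193799 \cdot \frac{1}{515599}\right) + 794843} + 1207170\right) + 1405921}{-3652971} = \left(\left(\frac{1414053}{\left(- \frac{3335}{84926} + \frac{193799}{515599}\right) + 794843} + 1207170\right) + 1405921\right) \left(- \frac{1}{3652971}\right) = \left(\left(\frac{1414053}{\frac{14739051209}{43787760674} + 794843} + 1207170\right) + 1405921\right) \left(- \frac{1}{3652971}\right) = \left(\left(\frac{1414053}{\frac{34804409796455391}{43787760674}} + 1207170\right) + 1405921\right) \left(- \frac{1}{3652971}\right) = \left(\left(1414053 \cdot \frac{43787760674}{34804409796455391} + 1207170\right) + 1405921\right) \left(- \frac{1}{3652971}\right) = \left(\left(\frac{6879801593816858}{3867156644050599} + 1207170\right) + 1405921\right) \left(- \frac{1}{3652971}\right) = \left(\frac{4668322365800155411688}{3867156644050599} + 1405921\right) \left(- \frac{1}{3652971}\right) = \frac{10105239101960417608367}{3867156644050599} \left(- \frac{1}{3652971}\right) = - \frac{10105239101960417608367}{14126611073174160679629}$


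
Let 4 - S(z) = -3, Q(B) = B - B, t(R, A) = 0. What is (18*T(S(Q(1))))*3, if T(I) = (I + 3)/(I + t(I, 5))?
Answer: 540/7 ≈ 77.143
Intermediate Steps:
Q(B) = 0
S(z) = 7 (S(z) = 4 - 1*(-3) = 4 + 3 = 7)
T(I) = (3 + I)/I (T(I) = (I + 3)/(I + 0) = (3 + I)/I)
(18*T(S(Q(1))))*3 = (18*((3 + 7)/7))*3 = (18*((1/7)*10))*3 = (18*(10/7))*3 = (180/7)*3 = 540/7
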